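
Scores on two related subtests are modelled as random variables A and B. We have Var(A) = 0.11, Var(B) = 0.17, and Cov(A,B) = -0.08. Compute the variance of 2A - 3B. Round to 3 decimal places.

2.930

Var(2A - 3B) = (2)²·Var(A) + (-3)²·Var(B) + 2·(2)·(-3)·Cov(A,B)
= 4·0.11 + 9·0.17 + -12·-0.08 = 2.93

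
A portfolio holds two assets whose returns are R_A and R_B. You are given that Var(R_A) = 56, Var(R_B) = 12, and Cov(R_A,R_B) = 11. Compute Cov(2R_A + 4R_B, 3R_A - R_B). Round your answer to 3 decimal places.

Cov(2R_A + 4R_B, 3R_A - R_B) = (2)(3)Var(R_A) + (4)(-1)Var(R_B) + [(2)(-1) + (4)(3)]Cov(R_A,R_B)
= 6·56 + -4·12 + 10·11 = 398

398.000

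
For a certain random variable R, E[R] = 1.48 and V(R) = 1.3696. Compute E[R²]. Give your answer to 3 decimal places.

E[R²] = V(R) + (E[R])² = 1.3696 + (1.48)² = 3.56

3.560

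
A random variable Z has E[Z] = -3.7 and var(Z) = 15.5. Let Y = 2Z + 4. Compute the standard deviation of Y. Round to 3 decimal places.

7.874

var(2Z + 4) = (2)²·15.5 = 62
sd(Y) = √62 ≈ 7.874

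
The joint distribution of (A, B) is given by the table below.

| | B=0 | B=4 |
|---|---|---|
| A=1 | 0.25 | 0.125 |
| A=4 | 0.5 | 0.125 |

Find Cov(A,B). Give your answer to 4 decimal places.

-0.3750

E[A] = 2.875,  E[B] = 1
E[AB] = 2.5
Cov(A,B) = E[AB] − E[A]E[B] = 2.5 − (2.875)(1) = -0.375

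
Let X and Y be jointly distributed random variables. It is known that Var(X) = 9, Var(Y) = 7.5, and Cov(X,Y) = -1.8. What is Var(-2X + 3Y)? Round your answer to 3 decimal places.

Var(-2X + 3Y) = (-2)²·Var(X) + (3)²·Var(Y) + 2·(-2)·(3)·Cov(X,Y)
= 4·9 + 9·7.5 + -12·-1.8 = 125.1

125.100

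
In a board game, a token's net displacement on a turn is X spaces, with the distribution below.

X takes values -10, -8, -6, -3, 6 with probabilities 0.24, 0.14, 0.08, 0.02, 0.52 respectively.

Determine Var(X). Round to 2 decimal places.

E[X] = (-10)(0.24) + (-8)(0.14) + (-6)(0.08) + (-3)(0.02) + (6)(0.52) = -0.94
E[X²] = (-10)²(0.24) + (-8)²(0.14) + (-6)²(0.08) + (-3)²(0.02) + (6)²(0.52) = 54.74
Var(X) = E[X²] − (E[X])² = 54.74 − (-0.94)² = 53.8564

53.86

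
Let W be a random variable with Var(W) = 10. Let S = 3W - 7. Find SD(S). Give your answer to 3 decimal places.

Var(3W - 7) = (3)²·10 = 90
SD(S) = √90 ≈ 9.487

9.487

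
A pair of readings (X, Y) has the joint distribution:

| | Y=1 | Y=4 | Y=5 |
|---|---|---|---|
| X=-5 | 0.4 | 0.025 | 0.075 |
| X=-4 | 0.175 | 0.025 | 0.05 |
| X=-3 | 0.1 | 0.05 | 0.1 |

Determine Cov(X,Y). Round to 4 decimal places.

E[X] = -4.25,  E[Y] = 2.2
E[XY] = -8.875
Cov(X,Y) = E[XY] − E[X]E[Y] = -8.875 − (-4.25)(2.2) = 0.475

0.4750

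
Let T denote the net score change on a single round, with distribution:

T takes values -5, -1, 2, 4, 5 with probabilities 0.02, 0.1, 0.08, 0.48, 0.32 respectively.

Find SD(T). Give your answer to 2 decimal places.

E[T] = (-5)(0.02) + (-1)(0.1) + (2)(0.08) + (4)(0.48) + (5)(0.32) = 3.48
E[T²] = (-5)²(0.02) + (-1)²(0.1) + (2)²(0.08) + (4)²(0.48) + (5)²(0.32) = 16.6
var(T) = E[T²] − (E[T])² = 16.6 − (3.48)² = 4.4896
SD(T) = √4.4896 ≈ 2.12

2.12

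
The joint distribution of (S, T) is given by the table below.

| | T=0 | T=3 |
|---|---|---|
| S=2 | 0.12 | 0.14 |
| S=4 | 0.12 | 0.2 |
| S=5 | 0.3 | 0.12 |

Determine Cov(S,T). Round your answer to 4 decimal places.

-0.3420

E[S] = 3.9,  E[T] = 1.38
E[ST] = 5.04
Cov(S,T) = E[ST] − E[S]E[T] = 5.04 − (3.9)(1.38) = -0.342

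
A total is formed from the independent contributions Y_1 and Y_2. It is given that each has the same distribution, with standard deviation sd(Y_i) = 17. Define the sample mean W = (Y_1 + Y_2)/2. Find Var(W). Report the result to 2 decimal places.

144.50

Var(Y_i) = (17)² = 289
By independence, Var(W) = (0.5)²Var(Y_1) + (0.5)²Var(Y_2)
= (0.5)²·289 + (0.5)²·289 = 144.5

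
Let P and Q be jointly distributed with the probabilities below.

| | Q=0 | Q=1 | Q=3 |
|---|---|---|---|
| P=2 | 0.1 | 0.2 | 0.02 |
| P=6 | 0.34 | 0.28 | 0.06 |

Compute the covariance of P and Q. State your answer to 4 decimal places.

-0.1184

E[P] = 4.72,  E[Q] = 0.72
E[PQ] = 3.28
Cov(P,Q) = E[PQ] − E[P]E[Q] = 3.28 − (4.72)(0.72) = -0.1184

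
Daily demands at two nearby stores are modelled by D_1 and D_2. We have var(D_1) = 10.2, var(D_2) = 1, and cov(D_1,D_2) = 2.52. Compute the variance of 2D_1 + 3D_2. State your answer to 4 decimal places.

var(2D_1 + 3D_2) = (2)²·var(D_1) + (3)²·var(D_2) + 2·(2)·(3)·cov(D_1,D_2)
= 4·10.2 + 9·1 + 12·2.52 = 80.04

80.0400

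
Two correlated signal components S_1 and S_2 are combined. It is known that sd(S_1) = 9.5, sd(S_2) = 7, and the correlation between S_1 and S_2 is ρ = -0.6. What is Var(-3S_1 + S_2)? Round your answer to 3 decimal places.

1100.650

Var(S_1) = (9.5)² = 90.25;  Var(S_2) = (7)² = 49
Cov(S_1,S_2) = ρ·sd(S_1)·sd(S_2) = -0.6·9.5·7 = -39.9
Var(-3S_1 + S_2) = (-3)²·Var(S_1) + (1)²·Var(S_2) + 2·(-3)·(1)·Cov(S_1,S_2)
= 9·90.25 + 1·49 + -6·-39.9 = 1100.65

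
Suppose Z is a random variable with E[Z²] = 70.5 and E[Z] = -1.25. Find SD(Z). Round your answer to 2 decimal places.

V(Z) = 70.5 − (-1.25)² = 68.9375
SD(Z) = √68.9375 ≈ 8.30

8.30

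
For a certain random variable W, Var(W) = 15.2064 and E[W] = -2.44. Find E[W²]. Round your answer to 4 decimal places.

21.1600

E[W²] = Var(W) + (E[W])² = 15.2064 + (-2.44)² = 21.16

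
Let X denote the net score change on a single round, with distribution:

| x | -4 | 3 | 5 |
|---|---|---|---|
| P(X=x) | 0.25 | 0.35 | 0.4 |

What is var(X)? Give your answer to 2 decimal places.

E[X] = (-4)(0.25) + (3)(0.35) + (5)(0.4) = 2.05
E[X²] = (-4)²(0.25) + (3)²(0.35) + (5)²(0.4) = 17.15
var(X) = E[X²] − (E[X])² = 17.15 − (2.05)² = 12.9475

12.95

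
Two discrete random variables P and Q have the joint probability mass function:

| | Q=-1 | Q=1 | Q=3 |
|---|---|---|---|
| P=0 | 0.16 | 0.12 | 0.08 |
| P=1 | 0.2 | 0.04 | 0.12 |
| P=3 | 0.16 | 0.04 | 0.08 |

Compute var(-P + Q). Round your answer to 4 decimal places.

4.5376

E[P] = 1.2,  E[Q] = 0.52,  E[PQ] = 0.56
var(P) = 2.88 − (1.2)² = 1.44;  var(Q) = 3.24 − (0.52)² = 2.9696
cov(P,Q) = 0.56 − (1.2)(0.52) = -0.064
var(-P + Q) = (-1)²·1.44 + (1)²·2.9696 + 2·(-1)·(1)·-0.064 = 4.5376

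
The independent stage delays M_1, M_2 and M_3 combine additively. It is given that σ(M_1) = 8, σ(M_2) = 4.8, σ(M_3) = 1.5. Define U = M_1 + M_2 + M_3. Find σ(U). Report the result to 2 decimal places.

9.45

var(M_1) = 64, var(M_2) = 23.04, var(M_3) = 2.25
By independence, var(U) = (1)²var(M_1) + (1)²var(M_2) + (1)²var(M_3)
= (1)²·64 + (1)²·23.04 + (1)²·2.25 = 89.29
σ(U) = √89.29 ≈ 9.45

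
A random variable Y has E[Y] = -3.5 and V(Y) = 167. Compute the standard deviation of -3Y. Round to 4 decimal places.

V(-3Y) = (-3)²·167 = 1503
sd(-3Y) = √1503 ≈ 38.7685

38.7685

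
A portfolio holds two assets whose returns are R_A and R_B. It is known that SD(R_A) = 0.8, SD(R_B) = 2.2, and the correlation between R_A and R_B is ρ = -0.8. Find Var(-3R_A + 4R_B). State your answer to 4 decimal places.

116.9920

Var(R_A) = (0.8)² = 0.64;  Var(R_B) = (2.2)² = 4.84
Cov(R_A,R_B) = ρ·SD(R_A)·SD(R_B) = -0.8·0.8·2.2 = -1.408
Var(-3R_A + 4R_B) = (-3)²·Var(R_A) + (4)²·Var(R_B) + 2·(-3)·(4)·Cov(R_A,R_B)
= 9·0.64 + 16·4.84 + -24·-1.408 = 116.992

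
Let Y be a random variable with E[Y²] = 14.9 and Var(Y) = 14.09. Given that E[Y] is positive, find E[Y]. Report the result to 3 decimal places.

0.900

(E[Y])² = E[Y²] − Var(Y) = 14.9 − 14.09 = 0.81
E[Y] = √0.81 = 0.9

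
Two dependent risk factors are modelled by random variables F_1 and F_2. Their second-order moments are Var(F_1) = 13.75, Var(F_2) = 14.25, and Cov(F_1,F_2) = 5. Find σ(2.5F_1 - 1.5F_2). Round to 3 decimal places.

8.972

Var(2.5F_1 - 1.5F_2) = (2.5)²·Var(F_1) + (-1.5)²·Var(F_2) + 2·(2.5)·(-1.5)·Cov(F_1,F_2)
= 6.25·13.75 + 2.25·14.25 + -7.5·5 = 80.5
σ(2.5F_1 - 1.5F_2) = √80.5 ≈ 8.972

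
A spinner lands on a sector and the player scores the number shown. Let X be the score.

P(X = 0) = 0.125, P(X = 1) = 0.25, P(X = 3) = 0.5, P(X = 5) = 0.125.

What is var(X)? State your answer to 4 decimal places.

E[X] = (0)(0.125) + (1)(0.25) + (3)(0.5) + (5)(0.125) = 2.375
E[X²] = (0)²(0.125) + (1)²(0.25) + (3)²(0.5) + (5)²(0.125) = 7.875
var(X) = E[X²] − (E[X])² = 7.875 − (2.375)² = 2.234375

2.2344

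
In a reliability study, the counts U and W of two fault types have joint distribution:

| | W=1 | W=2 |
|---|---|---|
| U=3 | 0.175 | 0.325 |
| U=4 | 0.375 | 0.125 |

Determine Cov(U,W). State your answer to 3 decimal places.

-0.100

E[U] = 3.5,  E[W] = 1.45
E[UW] = 4.975
Cov(U,W) = E[UW] − E[U]E[W] = 4.975 − (3.5)(1.45) = -0.1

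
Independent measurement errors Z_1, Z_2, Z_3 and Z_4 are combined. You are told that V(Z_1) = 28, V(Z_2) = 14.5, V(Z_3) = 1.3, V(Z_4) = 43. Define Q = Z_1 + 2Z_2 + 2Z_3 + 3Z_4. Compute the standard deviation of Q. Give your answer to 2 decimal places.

21.87

By independence, V(Q) = (1)²V(Z_1) + (2)²V(Z_2) + (2)²V(Z_3) + (3)²V(Z_4)
= (1)²·28 + (2)²·14.5 + (2)²·1.3 + (3)²·43 = 478.2
SD(Q) = √478.2 ≈ 21.87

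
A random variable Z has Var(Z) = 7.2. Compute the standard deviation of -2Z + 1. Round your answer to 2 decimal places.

5.37

Var(-2Z + 1) = (-2)²·7.2 = 28.8
σ(-2Z + 1) = √28.8 ≈ 5.37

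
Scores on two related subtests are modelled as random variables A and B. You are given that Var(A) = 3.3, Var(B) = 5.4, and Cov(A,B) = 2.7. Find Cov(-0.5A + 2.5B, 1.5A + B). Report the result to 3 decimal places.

Cov(-0.5A + 2.5B, 1.5A + B) = (-0.5)(1.5)Var(A) + (2.5)(1)Var(B) + [(-0.5)(1) + (2.5)(1.5)]Cov(A,B)
= -0.75·3.3 + 2.5·5.4 + 3.25·2.7 = 19.8

19.800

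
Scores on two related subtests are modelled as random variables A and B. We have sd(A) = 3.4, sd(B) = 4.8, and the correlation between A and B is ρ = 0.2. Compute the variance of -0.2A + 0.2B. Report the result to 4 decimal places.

1.1229

Var(A) = (3.4)² = 11.56;  Var(B) = (4.8)² = 23.04
Cov(A,B) = ρ·sd(A)·sd(B) = 0.2·3.4·4.8 = 3.264
Var(-0.2A + 0.2B) = (-0.2)²·Var(A) + (0.2)²·Var(B) + 2·(-0.2)·(0.2)·Cov(A,B)
= 0.04·11.56 + 0.04·23.04 + -0.08·3.264 = 1.12288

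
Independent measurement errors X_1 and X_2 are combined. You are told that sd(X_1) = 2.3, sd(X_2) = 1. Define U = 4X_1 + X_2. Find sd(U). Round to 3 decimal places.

V(X_1) = 5.29, V(X_2) = 1
By independence, V(U) = (4)²V(X_1) + (1)²V(X_2)
= (4)²·5.29 + (1)²·1 = 85.64
sd(U) = √85.64 ≈ 9.254

9.254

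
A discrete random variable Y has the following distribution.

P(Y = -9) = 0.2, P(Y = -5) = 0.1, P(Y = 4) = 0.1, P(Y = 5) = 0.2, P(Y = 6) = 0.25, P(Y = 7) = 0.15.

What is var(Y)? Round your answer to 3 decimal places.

E[Y] = (-9)(0.2) + (-5)(0.1) + (4)(0.1) + (5)(0.2) + (6)(0.25) + (7)(0.15) = 1.65
E[Y²] = (-9)²(0.2) + (-5)²(0.1) + (4)²(0.1) + (5)²(0.2) + (6)²(0.25) + (7)²(0.15) = 41.65
var(Y) = E[Y²] − (E[Y])² = 41.65 − (1.65)² = 38.9275

38.928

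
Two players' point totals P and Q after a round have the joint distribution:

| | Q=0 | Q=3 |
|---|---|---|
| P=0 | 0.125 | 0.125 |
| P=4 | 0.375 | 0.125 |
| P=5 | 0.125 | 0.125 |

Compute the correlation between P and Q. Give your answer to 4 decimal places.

-0.1008

E[P] = 3.25,  E[Q] = 1.125
E[PQ] = 3.375
Cov(P,Q) = E[PQ] − E[P]E[Q] = 3.375 − (3.25)(1.125) = -0.28125
Var(P) = 3.6875,  Var(Q) = 2.109375
ρ = -0.28125 / √(3.6875·2.109375) ≈ -0.1008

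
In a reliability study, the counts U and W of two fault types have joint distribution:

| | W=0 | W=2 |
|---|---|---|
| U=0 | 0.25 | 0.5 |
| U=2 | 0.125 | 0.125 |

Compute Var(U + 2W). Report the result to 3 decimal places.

4.000

E[U] = 0.5,  E[W] = 1.25,  E[UW] = 0.5
Var(U) = 1 − (0.5)² = 0.75;  Var(W) = 2.5 − (1.25)² = 0.9375
cov(U,W) = 0.5 − (0.5)(1.25) = -0.125
Var(U + 2W) = (1)²·0.75 + (2)²·0.9375 + 2·(1)·(2)·-0.125 = 4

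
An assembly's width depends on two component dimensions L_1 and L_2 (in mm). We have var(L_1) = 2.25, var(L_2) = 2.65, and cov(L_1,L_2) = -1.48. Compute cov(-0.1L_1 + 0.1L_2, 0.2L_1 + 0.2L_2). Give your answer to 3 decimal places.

cov(-0.1L_1 + 0.1L_2, 0.2L_1 + 0.2L_2) = (-0.1)(0.2)var(L_1) + (0.1)(0.2)var(L_2) + [(-0.1)(0.2) + (0.1)(0.2)]cov(L_1,L_2)
= -0.02·2.25 + 0.02·2.65 + 0·-1.48 = 0.008

0.008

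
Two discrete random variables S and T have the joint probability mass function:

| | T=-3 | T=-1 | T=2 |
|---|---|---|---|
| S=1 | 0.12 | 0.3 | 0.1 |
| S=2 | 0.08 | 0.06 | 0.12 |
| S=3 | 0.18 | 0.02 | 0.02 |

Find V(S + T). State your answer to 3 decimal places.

3.584

E[S] = 1.7,  E[T] = -1.04,  E[ST] = -2.14
V(S) = 3.54 − (1.7)² = 0.65;  V(T) = 4.76 − (-1.04)² = 3.6784
Cov(S,T) = -2.14 − (1.7)(-1.04) = -0.372
V(S + T) = (1)²·0.65 + (1)²·3.6784 + 2·(1)·(1)·-0.372 = 3.5844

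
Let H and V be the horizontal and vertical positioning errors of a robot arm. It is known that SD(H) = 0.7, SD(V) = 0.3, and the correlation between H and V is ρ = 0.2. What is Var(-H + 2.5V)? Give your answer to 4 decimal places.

0.8425

Var(H) = (0.7)² = 0.49;  Var(V) = (0.3)² = 0.09
Cov(H,V) = ρ·SD(H)·SD(V) = 0.2·0.7·0.3 = 0.042
Var(-H + 2.5V) = (-1)²·Var(H) + (2.5)²·Var(V) + 2·(-1)·(2.5)·Cov(H,V)
= 1·0.49 + 6.25·0.09 + -5·0.042 = 0.8425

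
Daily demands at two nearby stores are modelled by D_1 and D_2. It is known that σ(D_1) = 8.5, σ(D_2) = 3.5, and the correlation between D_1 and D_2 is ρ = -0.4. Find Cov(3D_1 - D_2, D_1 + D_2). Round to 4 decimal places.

180.7000

var(D_1) = (8.5)² = 72.25;  var(D_2) = (3.5)² = 12.25
Cov(D_1,D_2) = ρ·σ(D_1)·σ(D_2) = -0.4·8.5·3.5 = -11.9
Cov(3D_1 - D_2, D_1 + D_2) = (3)(1)var(D_1) + (-1)(1)var(D_2) + [(3)(1) + (-1)(1)]Cov(D_1,D_2)
= 3·72.25 + -1·12.25 + 2·-11.9 = 180.7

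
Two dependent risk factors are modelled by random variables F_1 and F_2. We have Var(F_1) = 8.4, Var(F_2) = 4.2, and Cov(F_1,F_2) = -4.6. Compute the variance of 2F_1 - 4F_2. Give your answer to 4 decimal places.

174.4000

Var(2F_1 - 4F_2) = (2)²·Var(F_1) + (-4)²·Var(F_2) + 2·(2)·(-4)·Cov(F_1,F_2)
= 4·8.4 + 16·4.2 + -16·-4.6 = 174.4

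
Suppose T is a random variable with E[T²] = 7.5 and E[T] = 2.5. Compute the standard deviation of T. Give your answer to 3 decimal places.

Var(T) = 7.5 − (2.5)² = 1.25
σ(T) = √1.25 ≈ 1.118

1.118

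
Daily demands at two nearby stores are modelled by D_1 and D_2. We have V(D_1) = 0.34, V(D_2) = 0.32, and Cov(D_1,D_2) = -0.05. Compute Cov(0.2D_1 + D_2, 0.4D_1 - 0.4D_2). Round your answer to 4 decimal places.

Cov(0.2D_1 + D_2, 0.4D_1 - 0.4D_2) = (0.2)(0.4)V(D_1) + (1)(-0.4)V(D_2) + [(0.2)(-0.4) + (1)(0.4)]Cov(D_1,D_2)
= 0.08·0.34 + -0.4·0.32 + 0.32·-0.05 = -0.1168

-0.1168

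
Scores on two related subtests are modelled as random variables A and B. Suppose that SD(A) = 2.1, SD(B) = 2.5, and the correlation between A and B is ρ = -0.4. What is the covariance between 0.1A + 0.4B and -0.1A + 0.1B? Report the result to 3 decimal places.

V(A) = (2.1)² = 4.41;  V(B) = (2.5)² = 6.25
Cov(A,B) = ρ·SD(A)·SD(B) = -0.4·2.1·2.5 = -2.1
Cov(0.1A + 0.4B, -0.1A + 0.1B) = (0.1)(-0.1)V(A) + (0.4)(0.1)V(B) + [(0.1)(0.1) + (0.4)(-0.1)]Cov(A,B)
= -0.01·4.41 + 0.04·6.25 + -0.03·-2.1 = 0.2689

0.269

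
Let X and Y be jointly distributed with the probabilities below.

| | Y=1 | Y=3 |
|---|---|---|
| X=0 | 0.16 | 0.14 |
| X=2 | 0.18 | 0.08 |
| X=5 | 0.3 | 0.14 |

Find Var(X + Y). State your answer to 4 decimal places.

5.0864

E[X] = 2.72,  E[Y] = 1.72,  E[XY] = 4.44
Var(X) = 12.04 − (2.72)² = 4.6416;  Var(Y) = 3.88 − (1.72)² = 0.9216
cov(X,Y) = 4.44 − (2.72)(1.72) = -0.2384
Var(X + Y) = (1)²·4.6416 + (1)²·0.9216 + 2·(1)·(1)·-0.2384 = 5.0864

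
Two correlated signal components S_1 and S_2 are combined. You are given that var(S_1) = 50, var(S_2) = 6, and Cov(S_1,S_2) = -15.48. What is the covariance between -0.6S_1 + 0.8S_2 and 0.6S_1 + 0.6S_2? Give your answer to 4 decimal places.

-16.9776

Cov(-0.6S_1 + 0.8S_2, 0.6S_1 + 0.6S_2) = (-0.6)(0.6)var(S_1) + (0.8)(0.6)var(S_2) + [(-0.6)(0.6) + (0.8)(0.6)]Cov(S_1,S_2)
= -0.36·50 + 0.48·6 + 0.12·-15.48 = -16.9776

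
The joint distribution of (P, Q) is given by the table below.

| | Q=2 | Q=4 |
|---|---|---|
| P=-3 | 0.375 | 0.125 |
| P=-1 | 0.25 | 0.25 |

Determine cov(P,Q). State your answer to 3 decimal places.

E[P] = -2,  E[Q] = 2.75
E[PQ] = -5.25
cov(P,Q) = E[PQ] − E[P]E[Q] = -5.25 − (-2)(2.75) = 0.25

0.250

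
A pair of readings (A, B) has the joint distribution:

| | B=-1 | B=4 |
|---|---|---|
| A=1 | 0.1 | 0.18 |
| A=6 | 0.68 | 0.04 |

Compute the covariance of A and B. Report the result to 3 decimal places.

-2.960

E[A] = 4.6,  E[B] = 0.1
E[AB] = -2.5
Cov(A,B) = E[AB] − E[A]E[B] = -2.5 − (4.6)(0.1) = -2.96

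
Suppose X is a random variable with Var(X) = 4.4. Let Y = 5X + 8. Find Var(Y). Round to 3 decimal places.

110.000

Var(5X + 8) = (5)²·Var(X) = 25·4.4 = 110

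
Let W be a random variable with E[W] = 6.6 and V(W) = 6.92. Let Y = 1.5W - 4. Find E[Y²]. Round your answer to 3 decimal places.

50.380

E[1.5W - 4] = 1.5·6.6 − 4 = 5.9
V(1.5W - 4) = (1.5)²·6.92 = 15.57
E[Y²] = V(Y) + (E[Y])² = 15.57 + (5.9)² = 50.38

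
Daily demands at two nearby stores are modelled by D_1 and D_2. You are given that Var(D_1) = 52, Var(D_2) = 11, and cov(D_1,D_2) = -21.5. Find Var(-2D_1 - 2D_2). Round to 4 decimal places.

80.0000

Var(-2D_1 - 2D_2) = (-2)²·Var(D_1) + (-2)²·Var(D_2) + 2·(-2)·(-2)·cov(D_1,D_2)
= 4·52 + 4·11 + 8·-21.5 = 80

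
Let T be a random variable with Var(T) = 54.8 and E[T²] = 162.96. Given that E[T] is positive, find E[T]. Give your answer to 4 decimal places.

10.4000

(E[T])² = E[T²] − Var(T) = 162.96 − 54.8 = 108.16
E[T] = √108.16 = 10.4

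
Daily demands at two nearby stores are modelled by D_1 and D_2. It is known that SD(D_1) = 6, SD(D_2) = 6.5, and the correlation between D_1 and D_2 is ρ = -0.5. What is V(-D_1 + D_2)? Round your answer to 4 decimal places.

117.2500

V(D_1) = (6)² = 36;  V(D_2) = (6.5)² = 42.25
Cov(D_1,D_2) = ρ·SD(D_1)·SD(D_2) = -0.5·6·6.5 = -19.5
V(-D_1 + D_2) = (-1)²·V(D_1) + (1)²·V(D_2) + 2·(-1)·(1)·Cov(D_1,D_2)
= 1·36 + 1·42.25 + -2·-19.5 = 117.25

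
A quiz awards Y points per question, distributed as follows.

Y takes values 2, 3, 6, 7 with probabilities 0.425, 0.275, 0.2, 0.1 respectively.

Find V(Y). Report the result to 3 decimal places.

E[Y] = (2)(0.425) + (3)(0.275) + (6)(0.2) + (7)(0.1) = 3.575
E[Y²] = (2)²(0.425) + (3)²(0.275) + (6)²(0.2) + (7)²(0.1) = 16.275
V(Y) = E[Y²] − (E[Y])² = 16.275 − (3.575)² = 3.494375

3.494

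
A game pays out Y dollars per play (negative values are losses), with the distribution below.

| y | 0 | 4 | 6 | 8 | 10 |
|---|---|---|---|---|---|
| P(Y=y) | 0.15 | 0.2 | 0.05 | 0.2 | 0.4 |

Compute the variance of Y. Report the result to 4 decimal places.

E[Y] = (0)(0.15) + (4)(0.2) + (6)(0.05) + (8)(0.2) + (10)(0.4) = 6.7
E[Y²] = (0)²(0.15) + (4)²(0.2) + (6)²(0.05) + (8)²(0.2) + (10)²(0.4) = 57.8
Var(Y) = E[Y²] − (E[Y])² = 57.8 − (6.7)² = 12.91

12.9100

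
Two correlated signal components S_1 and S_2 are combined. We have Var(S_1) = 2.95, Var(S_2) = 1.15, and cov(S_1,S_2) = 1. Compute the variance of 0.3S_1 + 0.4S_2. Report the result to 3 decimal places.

Var(0.3S_1 + 0.4S_2) = (0.3)²·Var(S_1) + (0.4)²·Var(S_2) + 2·(0.3)·(0.4)·cov(S_1,S_2)
= 0.09·2.95 + 0.16·1.15 + 0.24·1 = 0.6895

0.690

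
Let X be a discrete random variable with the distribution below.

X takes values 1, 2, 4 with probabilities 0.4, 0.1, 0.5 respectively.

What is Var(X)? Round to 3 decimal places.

E[X] = (1)(0.4) + (2)(0.1) + (4)(0.5) = 2.6
E[X²] = (1)²(0.4) + (2)²(0.1) + (4)²(0.5) = 8.8
Var(X) = E[X²] − (E[X])² = 8.8 − (2.6)² = 2.04

2.040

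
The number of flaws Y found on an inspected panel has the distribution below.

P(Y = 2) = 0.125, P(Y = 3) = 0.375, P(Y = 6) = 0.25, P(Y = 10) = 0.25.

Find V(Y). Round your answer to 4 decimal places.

8.9844

E[Y] = (2)(0.125) + (3)(0.375) + (6)(0.25) + (10)(0.25) = 5.375
E[Y²] = (2)²(0.125) + (3)²(0.375) + (6)²(0.25) + (10)²(0.25) = 37.875
V(Y) = E[Y²] − (E[Y])² = 37.875 − (5.375)² = 8.984375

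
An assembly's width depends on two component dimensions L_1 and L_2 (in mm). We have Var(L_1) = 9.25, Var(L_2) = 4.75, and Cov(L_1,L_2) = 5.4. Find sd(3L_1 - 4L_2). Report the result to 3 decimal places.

5.445

Var(3L_1 - 4L_2) = (3)²·Var(L_1) + (-4)²·Var(L_2) + 2·(3)·(-4)·Cov(L_1,L_2)
= 9·9.25 + 16·4.75 + -24·5.4 = 29.65
sd(3L_1 - 4L_2) = √29.65 ≈ 5.445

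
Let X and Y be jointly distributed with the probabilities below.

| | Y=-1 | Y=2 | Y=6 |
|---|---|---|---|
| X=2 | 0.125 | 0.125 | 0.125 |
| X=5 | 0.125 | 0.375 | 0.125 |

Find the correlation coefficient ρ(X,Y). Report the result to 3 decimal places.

-0.026

E[X] = 3.875,  E[Y] = 2.25
E[XY] = 8.625
Cov(X,Y) = E[XY] − E[X]E[Y] = 8.625 − (3.875)(2.25) = -0.09375
var(X) = 2.109375,  var(Y) = 6.1875
ρ = -0.09375 / √(2.109375·6.1875) ≈ -0.026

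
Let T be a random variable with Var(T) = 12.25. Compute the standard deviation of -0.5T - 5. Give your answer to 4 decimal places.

Var(-0.5T - 5) = (-0.5)²·12.25 = 3.0625
σ(-0.5T - 5) = √3.0625 ≈ 1.7500

1.7500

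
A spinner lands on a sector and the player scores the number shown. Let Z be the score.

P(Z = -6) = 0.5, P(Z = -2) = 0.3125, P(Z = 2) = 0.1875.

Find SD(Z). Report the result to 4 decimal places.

E[Z] = (-6)(0.5) + (-2)(0.3125) + (2)(0.1875) = -3.25
E[Z²] = (-6)²(0.5) + (-2)²(0.3125) + (2)²(0.1875) = 20
var(Z) = E[Z²] − (E[Z])² = 20 − (-3.25)² = 9.4375
SD(Z) = √9.4375 ≈ 3.0721

3.0721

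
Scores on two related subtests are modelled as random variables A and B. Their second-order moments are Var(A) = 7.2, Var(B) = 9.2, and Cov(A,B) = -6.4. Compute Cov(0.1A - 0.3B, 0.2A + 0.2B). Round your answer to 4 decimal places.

Cov(0.1A - 0.3B, 0.2A + 0.2B) = (0.1)(0.2)Var(A) + (-0.3)(0.2)Var(B) + [(0.1)(0.2) + (-0.3)(0.2)]Cov(A,B)
= 0.02·7.2 + -0.06·9.2 + -0.04·-6.4 = -0.152

-0.1520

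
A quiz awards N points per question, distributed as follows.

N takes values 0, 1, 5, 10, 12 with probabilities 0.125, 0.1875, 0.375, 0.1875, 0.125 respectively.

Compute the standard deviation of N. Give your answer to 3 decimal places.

E[N] = (0)(0.125) + (1)(0.1875) + (5)(0.375) + (10)(0.1875) + (12)(0.125) = 5.4375
E[N²] = (0)²(0.125) + (1)²(0.1875) + (5)²(0.375) + (10)²(0.1875) + (12)²(0.125) = 46.3125
var(N) = E[N²] − (E[N])² = 46.3125 − (5.4375)² = 16.74609375
SD(N) = √16.74609375 ≈ 4.092

4.092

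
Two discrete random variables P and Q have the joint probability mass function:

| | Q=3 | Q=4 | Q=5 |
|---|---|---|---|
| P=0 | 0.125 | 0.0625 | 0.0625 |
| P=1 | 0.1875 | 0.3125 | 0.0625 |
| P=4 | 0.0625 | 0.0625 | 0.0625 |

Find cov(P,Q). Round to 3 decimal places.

E[P] = 1.3125,  E[Q] = 3.8125
E[PQ] = 5.125
cov(P,Q) = E[PQ] − E[P]E[Q] = 5.125 − (1.3125)(3.8125) = 0.12109375

0.121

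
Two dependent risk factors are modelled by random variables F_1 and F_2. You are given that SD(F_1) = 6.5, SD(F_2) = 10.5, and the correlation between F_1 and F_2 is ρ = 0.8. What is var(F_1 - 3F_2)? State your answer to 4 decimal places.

706.9000

var(F_1) = (6.5)² = 42.25;  var(F_2) = (10.5)² = 110.25
Cov(F_1,F_2) = ρ·SD(F_1)·SD(F_2) = 0.8·6.5·10.5 = 54.6
var(F_1 - 3F_2) = (1)²·var(F_1) + (-3)²·var(F_2) + 2·(1)·(-3)·Cov(F_1,F_2)
= 1·42.25 + 9·110.25 + -6·54.6 = 706.9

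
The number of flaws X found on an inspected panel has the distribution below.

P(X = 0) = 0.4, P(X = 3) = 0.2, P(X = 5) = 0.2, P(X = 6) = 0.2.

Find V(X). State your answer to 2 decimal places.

E[X] = (0)(0.4) + (3)(0.2) + (5)(0.2) + (6)(0.2) = 2.8
E[X²] = (0)²(0.4) + (3)²(0.2) + (5)²(0.2) + (6)²(0.2) = 14
V(X) = E[X²] − (E[X])² = 14 − (2.8)² = 6.16

6.16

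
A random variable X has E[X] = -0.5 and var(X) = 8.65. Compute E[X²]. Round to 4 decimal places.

E[X²] = var(X) + (E[X])² = 8.65 + (-0.5)² = 8.9

8.9000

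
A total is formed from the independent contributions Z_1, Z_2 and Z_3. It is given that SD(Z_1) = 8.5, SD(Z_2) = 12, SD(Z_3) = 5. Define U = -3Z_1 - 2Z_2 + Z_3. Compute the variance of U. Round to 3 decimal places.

1251.250

V(Z_1) = 72.25, V(Z_2) = 144, V(Z_3) = 25
By independence, V(U) = (-3)²V(Z_1) + (-2)²V(Z_2) + (1)²V(Z_3)
= (-3)²·72.25 + (-2)²·144 + (1)²·25 = 1251.25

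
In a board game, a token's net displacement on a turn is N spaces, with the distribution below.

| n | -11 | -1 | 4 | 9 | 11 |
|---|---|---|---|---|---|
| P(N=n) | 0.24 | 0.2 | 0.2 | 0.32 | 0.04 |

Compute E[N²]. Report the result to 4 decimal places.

E[N²] = (-11)²(0.24) + (-1)²(0.2) + (4)²(0.2) + (9)²(0.32) + (11)²(0.04) = 63.2

63.2000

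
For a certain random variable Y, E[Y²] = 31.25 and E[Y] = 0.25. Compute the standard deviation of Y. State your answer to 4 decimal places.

Var(Y) = 31.25 − (0.25)² = 31.1875
SD(Y) = √31.1875 ≈ 5.5846

5.5846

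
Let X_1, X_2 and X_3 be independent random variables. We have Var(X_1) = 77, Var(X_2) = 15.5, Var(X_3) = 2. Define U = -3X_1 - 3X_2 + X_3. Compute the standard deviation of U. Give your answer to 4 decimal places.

By independence, Var(U) = (-3)²Var(X_1) + (-3)²Var(X_2) + (1)²Var(X_3)
= (-3)²·77 + (-3)²·15.5 + (1)²·2 = 834.5
sd(U) = √834.5 ≈ 28.8877

28.8877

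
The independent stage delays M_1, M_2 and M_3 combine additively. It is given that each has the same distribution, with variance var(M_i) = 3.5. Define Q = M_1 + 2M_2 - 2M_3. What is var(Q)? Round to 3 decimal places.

By independence, var(Q) = (1)²var(M_1) + (2)²var(M_2) + (-2)²var(M_3)
= (1)²·3.5 + (2)²·3.5 + (-2)²·3.5 = 31.5

31.500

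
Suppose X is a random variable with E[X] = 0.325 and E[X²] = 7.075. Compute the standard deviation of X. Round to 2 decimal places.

Var(X) = 7.075 − (0.325)² = 6.969375
σ(X) = √6.969375 ≈ 2.64

2.64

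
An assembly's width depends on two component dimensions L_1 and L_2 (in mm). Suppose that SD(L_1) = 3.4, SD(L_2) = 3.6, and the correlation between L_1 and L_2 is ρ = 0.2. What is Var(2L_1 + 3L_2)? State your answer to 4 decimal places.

192.2560

Var(L_1) = (3.4)² = 11.56;  Var(L_2) = (3.6)² = 12.96
Cov(L_1,L_2) = ρ·SD(L_1)·SD(L_2) = 0.2·3.4·3.6 = 2.448
Var(2L_1 + 3L_2) = (2)²·Var(L_1) + (3)²·Var(L_2) + 2·(2)·(3)·Cov(L_1,L_2)
= 4·11.56 + 9·12.96 + 12·2.448 = 192.256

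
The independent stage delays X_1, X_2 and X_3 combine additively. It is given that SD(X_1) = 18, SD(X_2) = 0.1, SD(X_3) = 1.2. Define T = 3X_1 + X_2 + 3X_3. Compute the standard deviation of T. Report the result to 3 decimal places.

Var(X_1) = 324, Var(X_2) = 0.01, Var(X_3) = 1.44
By independence, Var(T) = (3)²Var(X_1) + (1)²Var(X_2) + (3)²Var(X_3)
= (3)²·324 + (1)²·0.01 + (3)²·1.44 = 2928.97
SD(T) = √2928.97 ≈ 54.120

54.120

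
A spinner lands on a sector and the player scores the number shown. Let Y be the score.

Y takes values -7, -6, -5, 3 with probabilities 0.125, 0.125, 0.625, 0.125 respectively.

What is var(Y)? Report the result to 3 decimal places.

E[Y] = (-7)(0.125) + (-6)(0.125) + (-5)(0.625) + (3)(0.125) = -4.375
E[Y²] = (-7)²(0.125) + (-6)²(0.125) + (-5)²(0.625) + (3)²(0.125) = 27.375
var(Y) = E[Y²] − (E[Y])² = 27.375 − (-4.375)² = 8.234375

8.234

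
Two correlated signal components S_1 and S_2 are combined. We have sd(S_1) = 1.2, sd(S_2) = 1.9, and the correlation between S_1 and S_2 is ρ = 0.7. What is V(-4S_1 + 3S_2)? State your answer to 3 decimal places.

V(S_1) = (1.2)² = 1.44;  V(S_2) = (1.9)² = 3.61
Cov(S_1,S_2) = ρ·sd(S_1)·sd(S_2) = 0.7·1.2·1.9 = 1.596
V(-4S_1 + 3S_2) = (-4)²·V(S_1) + (3)²·V(S_2) + 2·(-4)·(3)·Cov(S_1,S_2)
= 16·1.44 + 9·3.61 + -24·1.596 = 17.226

17.226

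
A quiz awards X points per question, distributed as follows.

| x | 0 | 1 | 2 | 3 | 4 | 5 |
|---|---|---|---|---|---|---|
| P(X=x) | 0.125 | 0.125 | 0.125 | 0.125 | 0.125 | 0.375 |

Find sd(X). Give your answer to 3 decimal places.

E[X] = (0)(0.125) + (1)(0.125) + (2)(0.125) + (3)(0.125) + (4)(0.125) + (5)(0.375) = 3.125
E[X²] = (0)²(0.125) + (1)²(0.125) + (2)²(0.125) + (3)²(0.125) + (4)²(0.125) + (5)²(0.375) = 13.125
var(X) = E[X²] − (E[X])² = 13.125 − (3.125)² = 3.359375
sd(X) = √3.359375 ≈ 1.833

1.833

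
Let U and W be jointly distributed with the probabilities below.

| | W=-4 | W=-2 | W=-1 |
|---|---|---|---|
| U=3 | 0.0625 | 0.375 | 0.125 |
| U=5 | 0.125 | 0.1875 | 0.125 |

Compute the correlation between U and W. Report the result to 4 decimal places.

-0.1429

E[U] = 3.875,  E[W] = -2.125
E[UW] = -8.375
cov(U,W) = E[UW] − E[U]E[W] = -8.375 − (3.875)(-2.125) = -0.140625
var(U) = 0.984375,  var(W) = 0.984375
ρ = -0.140625 / √(0.984375·0.984375) ≈ -0.1429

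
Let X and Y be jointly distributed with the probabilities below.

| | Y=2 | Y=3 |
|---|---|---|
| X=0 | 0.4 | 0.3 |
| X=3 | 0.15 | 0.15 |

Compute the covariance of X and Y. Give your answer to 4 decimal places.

0.0450

E[X] = 0.9,  E[Y] = 2.45
E[XY] = 2.25
Cov(X,Y) = E[XY] − E[X]E[Y] = 2.25 − (0.9)(2.45) = 0.045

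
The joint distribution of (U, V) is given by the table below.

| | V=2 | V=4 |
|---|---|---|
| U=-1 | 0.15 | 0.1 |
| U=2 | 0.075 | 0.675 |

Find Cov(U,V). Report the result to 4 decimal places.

0.5625

E[U] = 1.25,  E[V] = 3.55
E[UV] = 5
Cov(U,V) = E[UV] − E[U]E[V] = 5 − (1.25)(3.55) = 0.5625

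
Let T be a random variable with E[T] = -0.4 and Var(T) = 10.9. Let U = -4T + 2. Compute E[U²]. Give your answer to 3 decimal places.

E[-4T + 2] = -4·-0.4 + 2 = 3.6
Var(-4T + 2) = (-4)²·10.9 = 174.4
E[U²] = Var(U) + (E[U])² = 174.4 + (3.6)² = 187.36

187.360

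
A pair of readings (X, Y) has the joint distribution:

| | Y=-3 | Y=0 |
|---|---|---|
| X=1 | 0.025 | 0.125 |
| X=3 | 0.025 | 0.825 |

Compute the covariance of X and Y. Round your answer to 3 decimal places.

0.105

E[X] = 2.7,  E[Y] = -0.15
E[XY] = -0.3
Cov(X,Y) = E[XY] − E[X]E[Y] = -0.3 − (2.7)(-0.15) = 0.105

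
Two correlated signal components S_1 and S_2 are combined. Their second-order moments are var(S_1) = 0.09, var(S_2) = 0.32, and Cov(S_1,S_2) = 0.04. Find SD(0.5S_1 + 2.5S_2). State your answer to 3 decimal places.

var(0.5S_1 + 2.5S_2) = (0.5)²·var(S_1) + (2.5)²·var(S_2) + 2·(0.5)·(2.5)·Cov(S_1,S_2)
= 0.25·0.09 + 6.25·0.32 + 2.5·0.04 = 2.1225
SD(0.5S_1 + 2.5S_2) = √2.1225 ≈ 1.457

1.457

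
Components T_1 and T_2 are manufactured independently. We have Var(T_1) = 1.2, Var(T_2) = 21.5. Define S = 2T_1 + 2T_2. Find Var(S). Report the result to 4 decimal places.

90.8000

By independence, Var(S) = (2)²Var(T_1) + (2)²Var(T_2)
= (2)²·1.2 + (2)²·21.5 = 90.8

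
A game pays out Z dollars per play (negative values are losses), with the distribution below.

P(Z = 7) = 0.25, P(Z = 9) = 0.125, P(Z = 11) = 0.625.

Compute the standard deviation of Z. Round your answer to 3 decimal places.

E[Z] = (7)(0.25) + (9)(0.125) + (11)(0.625) = 9.75
E[Z²] = (7)²(0.25) + (9)²(0.125) + (11)²(0.625) = 98
V(Z) = E[Z²] − (E[Z])² = 98 − (9.75)² = 2.9375
σ(Z) = √2.9375 ≈ 1.714

1.714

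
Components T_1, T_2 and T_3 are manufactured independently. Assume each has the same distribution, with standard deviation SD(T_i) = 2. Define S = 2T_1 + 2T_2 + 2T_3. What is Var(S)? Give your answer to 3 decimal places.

48.000

Var(T_i) = (2)² = 4
By independence, Var(S) = (2)²Var(T_1) + (2)²Var(T_2) + (2)²Var(T_3)
= (2)²·4 + (2)²·4 + (2)²·4 = 48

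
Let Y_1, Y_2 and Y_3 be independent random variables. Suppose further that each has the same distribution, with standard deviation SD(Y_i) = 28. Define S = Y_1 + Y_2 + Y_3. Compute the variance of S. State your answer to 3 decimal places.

2352.000

Var(Y_i) = (28)² = 784
By independence, Var(S) = (1)²Var(Y_1) + (1)²Var(Y_2) + (1)²Var(Y_3)
= (1)²·784 + (1)²·784 + (1)²·784 = 2352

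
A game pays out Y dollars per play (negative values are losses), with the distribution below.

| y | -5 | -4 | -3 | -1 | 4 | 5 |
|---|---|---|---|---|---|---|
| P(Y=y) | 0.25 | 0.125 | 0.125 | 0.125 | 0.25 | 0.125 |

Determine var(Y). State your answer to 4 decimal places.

E[Y] = (-5)(0.25) + (-4)(0.125) + (-3)(0.125) + (-1)(0.125) + (4)(0.25) + (5)(0.125) = -0.625
E[Y²] = (-5)²(0.25) + (-4)²(0.125) + (-3)²(0.125) + (-1)²(0.125) + (4)²(0.25) + (5)²(0.125) = 16.625
var(Y) = E[Y²] − (E[Y])² = 16.625 − (-0.625)² = 16.234375

16.2344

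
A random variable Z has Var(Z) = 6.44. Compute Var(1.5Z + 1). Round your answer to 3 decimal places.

14.490

Var(1.5Z + 1) = (1.5)²·Var(Z) = 2.25·6.44 = 14.49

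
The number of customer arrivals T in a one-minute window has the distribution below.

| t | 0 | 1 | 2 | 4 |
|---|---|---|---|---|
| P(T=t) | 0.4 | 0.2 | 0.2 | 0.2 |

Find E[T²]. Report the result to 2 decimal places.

4.20

E[T²] = (0)²(0.4) + (1)²(0.2) + (2)²(0.2) + (4)²(0.2) = 4.2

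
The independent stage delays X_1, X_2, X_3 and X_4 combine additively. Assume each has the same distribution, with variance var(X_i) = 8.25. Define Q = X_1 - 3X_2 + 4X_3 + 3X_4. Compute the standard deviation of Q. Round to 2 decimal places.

16.99

By independence, var(Q) = (1)²var(X_1) + (-3)²var(X_2) + (4)²var(X_3) + (3)²var(X_4)
= (1)²·8.25 + (-3)²·8.25 + (4)²·8.25 + (3)²·8.25 = 288.75
SD(Q) = √288.75 ≈ 16.99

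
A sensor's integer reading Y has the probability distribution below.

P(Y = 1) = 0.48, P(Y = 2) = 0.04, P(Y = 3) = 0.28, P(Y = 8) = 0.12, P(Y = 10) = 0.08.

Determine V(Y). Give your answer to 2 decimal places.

E[Y] = (1)(0.48) + (2)(0.04) + (3)(0.28) + (8)(0.12) + (10)(0.08) = 3.16
E[Y²] = (1)²(0.48) + (2)²(0.04) + (3)²(0.28) + (8)²(0.12) + (10)²(0.08) = 18.84
V(Y) = E[Y²] − (E[Y])² = 18.84 − (3.16)² = 8.8544

8.85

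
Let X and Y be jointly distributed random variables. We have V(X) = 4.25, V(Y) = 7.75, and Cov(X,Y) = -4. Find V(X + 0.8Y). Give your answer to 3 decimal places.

V(X + 0.8Y) = (1)²·V(X) + (0.8)²·V(Y) + 2·(1)·(0.8)·Cov(X,Y)
= 1·4.25 + 0.64·7.75 + 1.6·-4 = 2.81

2.810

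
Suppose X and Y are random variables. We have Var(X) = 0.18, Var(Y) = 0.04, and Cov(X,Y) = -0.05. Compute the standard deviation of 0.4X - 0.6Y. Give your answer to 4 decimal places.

0.2592

Var(0.4X - 0.6Y) = (0.4)²·Var(X) + (-0.6)²·Var(Y) + 2·(0.4)·(-0.6)·Cov(X,Y)
= 0.16·0.18 + 0.36·0.04 + -0.48·-0.05 = 0.0672
SD(0.4X - 0.6Y) = √0.0672 ≈ 0.2592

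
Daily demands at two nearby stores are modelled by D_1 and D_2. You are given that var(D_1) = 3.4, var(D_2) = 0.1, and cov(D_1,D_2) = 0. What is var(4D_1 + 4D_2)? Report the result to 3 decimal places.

var(4D_1 + 4D_2) = (4)²·var(D_1) + (4)²·var(D_2) + 2·(4)·(4)·cov(D_1,D_2)
= 16·3.4 + 16·0.1 + 32·0 = 56

56.000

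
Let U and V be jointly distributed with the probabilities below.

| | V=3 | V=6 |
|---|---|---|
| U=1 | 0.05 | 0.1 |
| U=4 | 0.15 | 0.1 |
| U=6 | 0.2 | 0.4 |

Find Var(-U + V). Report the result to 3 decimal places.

5.048

E[U] = 4.75,  E[V] = 4.8,  E[UV] = 22.95
Var(U) = 25.75 − (4.75)² = 3.1875;  Var(V) = 25.2 − (4.8)² = 2.16
Cov(U,V) = 22.95 − (4.75)(4.8) = 0.15
Var(-U + V) = (-1)²·3.1875 + (1)²·2.16 + 2·(-1)·(1)·0.15 = 5.0475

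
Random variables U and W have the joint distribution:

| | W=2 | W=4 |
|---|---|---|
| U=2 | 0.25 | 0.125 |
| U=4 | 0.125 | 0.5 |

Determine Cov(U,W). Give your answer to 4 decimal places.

E[U] = 3.25,  E[W] = 3.25
E[UW] = 11
Cov(U,W) = E[UW] − E[U]E[W] = 11 − (3.25)(3.25) = 0.4375

0.4375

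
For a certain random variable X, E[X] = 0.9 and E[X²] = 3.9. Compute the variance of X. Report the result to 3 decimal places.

Var(X) = 3.9 − (0.9)² = 3.09

3.090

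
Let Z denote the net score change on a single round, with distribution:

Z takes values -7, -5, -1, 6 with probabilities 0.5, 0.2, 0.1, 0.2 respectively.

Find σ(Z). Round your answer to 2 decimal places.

5.02

E[Z] = (-7)(0.5) + (-5)(0.2) + (-1)(0.1) + (6)(0.2) = -3.4
E[Z²] = (-7)²(0.5) + (-5)²(0.2) + (-1)²(0.1) + (6)²(0.2) = 36.8
Var(Z) = E[Z²] − (E[Z])² = 36.8 − (-3.4)² = 25.24
σ(Z) = √25.24 ≈ 5.02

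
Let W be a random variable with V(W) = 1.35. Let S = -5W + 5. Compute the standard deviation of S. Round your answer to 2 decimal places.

5.81

V(-5W + 5) = (-5)²·1.35 = 33.75
SD(S) = √33.75 ≈ 5.81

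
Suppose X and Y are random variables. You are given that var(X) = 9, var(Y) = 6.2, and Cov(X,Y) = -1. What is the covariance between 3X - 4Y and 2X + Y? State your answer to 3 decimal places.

Cov(3X - 4Y, 2X + Y) = (3)(2)var(X) + (-4)(1)var(Y) + [(3)(1) + (-4)(2)]Cov(X,Y)
= 6·9 + -4·6.2 + -5·-1 = 34.2

34.200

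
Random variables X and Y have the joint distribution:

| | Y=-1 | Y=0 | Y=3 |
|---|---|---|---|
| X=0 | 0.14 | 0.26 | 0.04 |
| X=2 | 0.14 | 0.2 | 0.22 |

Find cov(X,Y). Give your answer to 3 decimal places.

0.480

E[X] = 1.12,  E[Y] = 0.5
E[XY] = 1.04
cov(X,Y) = E[XY] − E[X]E[Y] = 1.04 − (1.12)(0.5) = 0.48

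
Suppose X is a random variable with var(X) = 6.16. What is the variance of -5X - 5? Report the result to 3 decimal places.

154.000

var(-5X - 5) = (-5)²·var(X) = 25·6.16 = 154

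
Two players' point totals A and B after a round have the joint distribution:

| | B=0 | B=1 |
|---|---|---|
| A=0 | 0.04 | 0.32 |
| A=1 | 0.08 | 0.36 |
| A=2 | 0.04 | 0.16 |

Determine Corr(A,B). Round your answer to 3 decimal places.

-0.096

E[A] = 0.84,  E[B] = 0.84
E[AB] = 0.68
Cov(A,B) = E[AB] − E[A]E[B] = 0.68 − (0.84)(0.84) = -0.0256
V(A) = 0.5344,  V(B) = 0.1344
ρ = -0.0256 / √(0.5344·0.1344) ≈ -0.096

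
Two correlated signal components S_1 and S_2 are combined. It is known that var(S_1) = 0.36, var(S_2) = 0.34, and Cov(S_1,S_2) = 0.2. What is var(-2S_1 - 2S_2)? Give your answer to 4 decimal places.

4.4000

var(-2S_1 - 2S_2) = (-2)²·var(S_1) + (-2)²·var(S_2) + 2·(-2)·(-2)·Cov(S_1,S_2)
= 4·0.36 + 4·0.34 + 8·0.2 = 4.4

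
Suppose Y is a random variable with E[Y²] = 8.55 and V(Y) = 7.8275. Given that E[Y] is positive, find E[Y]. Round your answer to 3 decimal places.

(E[Y])² = E[Y²] − V(Y) = 8.55 − 7.8275 = 0.7225
E[Y] = √0.7225 = 0.85

0.850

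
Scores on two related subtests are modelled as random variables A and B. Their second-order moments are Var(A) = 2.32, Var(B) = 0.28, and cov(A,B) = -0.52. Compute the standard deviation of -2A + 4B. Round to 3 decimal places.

4.699

Var(-2A + 4B) = (-2)²·Var(A) + (4)²·Var(B) + 2·(-2)·(4)·cov(A,B)
= 4·2.32 + 16·0.28 + -16·-0.52 = 22.08
σ(-2A + 4B) = √22.08 ≈ 4.699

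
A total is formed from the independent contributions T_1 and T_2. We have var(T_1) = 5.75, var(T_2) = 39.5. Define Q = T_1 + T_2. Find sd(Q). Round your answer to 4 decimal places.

By independence, var(Q) = (1)²var(T_1) + (1)²var(T_2)
= (1)²·5.75 + (1)²·39.5 = 45.25
sd(Q) = √45.25 ≈ 6.7268

6.7268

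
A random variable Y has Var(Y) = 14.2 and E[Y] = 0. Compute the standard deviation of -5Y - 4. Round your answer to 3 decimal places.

Var(-5Y - 4) = (-5)²·14.2 = 355
sd(-5Y - 4) = √355 ≈ 18.841

18.841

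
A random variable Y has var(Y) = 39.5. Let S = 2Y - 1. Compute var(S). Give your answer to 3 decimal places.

158.000

var(2Y - 1) = (2)²·var(Y) = 4·39.5 = 158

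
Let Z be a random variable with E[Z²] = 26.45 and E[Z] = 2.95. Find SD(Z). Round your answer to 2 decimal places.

4.21

var(Z) = 26.45 − (2.95)² = 17.7475
SD(Z) = √17.7475 ≈ 4.21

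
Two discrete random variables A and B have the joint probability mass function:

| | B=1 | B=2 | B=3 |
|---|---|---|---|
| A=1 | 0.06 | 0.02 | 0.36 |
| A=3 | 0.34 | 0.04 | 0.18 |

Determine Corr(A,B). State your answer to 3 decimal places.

E[A] = 2.12,  E[B] = 2.14
E[AB] = 4.06
cov(A,B) = E[AB] − E[A]E[B] = 4.06 − (2.12)(2.14) = -0.4768
V(A) = 0.9856,  V(B) = 0.9204
ρ = -0.4768 / √(0.9856·0.9204) ≈ -0.501

-0.501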